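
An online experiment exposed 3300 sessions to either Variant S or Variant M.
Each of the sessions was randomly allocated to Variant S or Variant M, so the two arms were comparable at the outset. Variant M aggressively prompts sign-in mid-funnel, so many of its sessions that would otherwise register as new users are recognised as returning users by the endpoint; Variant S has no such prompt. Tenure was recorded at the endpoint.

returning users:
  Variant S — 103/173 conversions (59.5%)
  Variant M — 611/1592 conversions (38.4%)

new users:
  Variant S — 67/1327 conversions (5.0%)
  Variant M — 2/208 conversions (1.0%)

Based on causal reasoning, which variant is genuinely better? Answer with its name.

User tenure lies on the pathway variant → user tenure → outcome, so adjusting for it blocks the indirect effect. For the total causal effect of variant, use the unadjusted pooled rates.
Pooled: Variant S 11.3% vs Variant M 34.1%; Variant M is higher overall.

Variant M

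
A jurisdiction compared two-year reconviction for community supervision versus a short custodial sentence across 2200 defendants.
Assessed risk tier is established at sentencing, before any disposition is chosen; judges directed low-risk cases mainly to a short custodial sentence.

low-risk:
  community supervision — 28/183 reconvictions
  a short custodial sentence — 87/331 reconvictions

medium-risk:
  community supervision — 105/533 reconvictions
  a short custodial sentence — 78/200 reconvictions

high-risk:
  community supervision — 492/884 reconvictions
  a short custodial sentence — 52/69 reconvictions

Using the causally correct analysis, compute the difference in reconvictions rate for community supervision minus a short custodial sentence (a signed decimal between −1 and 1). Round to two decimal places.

The stratified and pooled comparisons disagree (community supervision wins within each assessed risk tier; a short custodial sentence wins overall), so the answer turns on the causal role of assessed risk tier.
The imbalance in assessed risk tier arose from how defendants were allocated, not from anything the disposition did; and assessed risk tier independently affects the outcome. The pooled gap is confounded — condition on assessed risk tier.
Adjusting over the population distribution of assessed risk tier: 0.234·(0.153−0.263) + 0.333·(0.197−0.390) + 0.433·(0.557−0.754) = -0.175.

-0.18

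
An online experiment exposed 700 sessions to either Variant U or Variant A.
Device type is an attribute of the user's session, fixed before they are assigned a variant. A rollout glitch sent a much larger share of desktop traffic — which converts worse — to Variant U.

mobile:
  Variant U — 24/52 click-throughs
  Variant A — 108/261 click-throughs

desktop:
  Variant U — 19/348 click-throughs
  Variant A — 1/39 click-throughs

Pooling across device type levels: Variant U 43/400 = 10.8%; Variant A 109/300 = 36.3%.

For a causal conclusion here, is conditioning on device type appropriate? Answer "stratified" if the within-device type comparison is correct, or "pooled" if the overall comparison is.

stratified

Since device type is a pre-existing factor (not a product of the variant) and it affects the outcome on its own, it is a confounder. The stratified rates, not the pooled rate, identify the causal effect.
Within each level — mobile: 46.2% vs 41.4%; desktop: 5.5% vs 2.6% — Variant U is higher every time.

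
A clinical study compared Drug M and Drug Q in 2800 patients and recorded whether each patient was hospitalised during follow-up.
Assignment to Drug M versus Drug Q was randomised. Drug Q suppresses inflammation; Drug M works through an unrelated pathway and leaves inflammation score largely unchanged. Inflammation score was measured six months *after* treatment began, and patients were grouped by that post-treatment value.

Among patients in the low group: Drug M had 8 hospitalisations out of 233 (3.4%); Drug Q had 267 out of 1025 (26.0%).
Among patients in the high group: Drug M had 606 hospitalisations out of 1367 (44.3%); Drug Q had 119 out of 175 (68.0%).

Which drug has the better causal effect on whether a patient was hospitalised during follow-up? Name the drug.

Drug Q

Within every inflammation score level Drug M has the lower rate, yet pooled Drug Q does — Simpson's reversal.
The distribution of inflammation score is itself part of what the drug does — it is an intermediate outcome. Holding it fixed would remove that part of the effect; the total effect is the pooled difference.
Pooled: Drug M 38.4% vs Drug Q 32.2%; Drug Q is lower overall.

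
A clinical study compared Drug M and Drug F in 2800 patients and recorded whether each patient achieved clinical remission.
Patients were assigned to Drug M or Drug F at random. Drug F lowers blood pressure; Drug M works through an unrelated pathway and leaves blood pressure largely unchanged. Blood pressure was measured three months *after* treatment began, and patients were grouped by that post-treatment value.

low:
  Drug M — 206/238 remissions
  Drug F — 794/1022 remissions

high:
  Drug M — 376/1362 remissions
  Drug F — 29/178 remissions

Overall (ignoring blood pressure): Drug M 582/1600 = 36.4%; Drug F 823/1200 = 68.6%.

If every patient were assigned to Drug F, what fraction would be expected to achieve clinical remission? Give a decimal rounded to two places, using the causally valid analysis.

0.69

Blood pressure lies on the pathway drug → blood pressure → outcome, so adjusting for it blocks the indirect effect. For the total causal effect of drug, use the unadjusted pooled rates.
So P(outcome | do(Drug F)) is just the pooled rate for Drug F: 823/1200 = 0.686.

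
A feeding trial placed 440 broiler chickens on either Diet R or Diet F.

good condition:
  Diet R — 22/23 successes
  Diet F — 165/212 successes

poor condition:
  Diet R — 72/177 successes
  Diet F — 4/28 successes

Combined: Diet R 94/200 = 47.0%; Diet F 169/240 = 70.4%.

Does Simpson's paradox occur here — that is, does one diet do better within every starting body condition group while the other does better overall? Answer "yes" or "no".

Within each starting body condition level (good condition 95.7% vs 77.8%; poor condition 40.7% vs 14.3%), Diet R has the higher rate every time. Pooled: 47.0% vs 70.4% — Diet F has the higher rate overall. The two comparisons disagree.

yes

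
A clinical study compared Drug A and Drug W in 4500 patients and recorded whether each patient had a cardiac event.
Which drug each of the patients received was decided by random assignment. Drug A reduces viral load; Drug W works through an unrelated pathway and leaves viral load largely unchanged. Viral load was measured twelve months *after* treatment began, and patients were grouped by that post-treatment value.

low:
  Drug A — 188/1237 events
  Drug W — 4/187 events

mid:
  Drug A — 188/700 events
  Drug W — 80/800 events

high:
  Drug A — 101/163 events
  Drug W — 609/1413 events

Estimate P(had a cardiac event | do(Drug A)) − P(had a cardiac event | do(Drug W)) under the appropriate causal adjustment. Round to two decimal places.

The stratified and pooled comparisons disagree (Drug W wins within each viral load; Drug A wins overall), so the answer turns on the causal role of viral load.
Viral load is downstream of the drug. One should not condition on a consequence of treatment, so the overall rates are the right comparison.
The causal difference is the pooled difference: 0.227 − 0.289 = -0.062.

-0.06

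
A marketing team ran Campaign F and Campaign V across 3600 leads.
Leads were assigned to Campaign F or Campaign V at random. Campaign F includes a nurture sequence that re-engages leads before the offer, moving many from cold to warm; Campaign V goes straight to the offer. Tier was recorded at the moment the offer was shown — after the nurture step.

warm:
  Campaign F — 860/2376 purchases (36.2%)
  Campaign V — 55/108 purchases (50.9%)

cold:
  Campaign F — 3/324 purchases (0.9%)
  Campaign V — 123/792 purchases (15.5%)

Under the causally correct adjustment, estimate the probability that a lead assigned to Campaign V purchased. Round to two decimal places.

Engagement tier is recorded after the campaign and is itself shifted by it — it sits on the causal path from campaign to outcome. Conditioning on a mediator would strip out part of the effect we want; the pooled comparison gives the total causal effect.
So P(outcome | do(Campaign V)) is just the pooled rate for Campaign V: 178/900 = 0.198.

0.20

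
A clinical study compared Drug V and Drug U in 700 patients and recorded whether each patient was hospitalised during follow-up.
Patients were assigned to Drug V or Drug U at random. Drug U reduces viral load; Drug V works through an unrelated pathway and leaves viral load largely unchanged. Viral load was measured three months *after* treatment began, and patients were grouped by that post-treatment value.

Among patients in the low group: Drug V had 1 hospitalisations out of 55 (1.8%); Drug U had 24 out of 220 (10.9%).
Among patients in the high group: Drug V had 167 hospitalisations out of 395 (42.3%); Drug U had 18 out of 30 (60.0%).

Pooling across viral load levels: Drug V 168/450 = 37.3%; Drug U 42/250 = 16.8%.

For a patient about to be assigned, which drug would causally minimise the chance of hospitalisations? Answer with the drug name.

Drug V is lower inside every viral load stratum but Drug U is lower in aggregate. Whether to stratify depends on how viral load relates to the drug.
Viral load is recorded after the drug and is itself shifted by it — it sits on the causal path from drug to outcome. Conditioning on a mediator would strip out part of the effect we want; the pooled comparison gives the total causal effect.
Pooled: Drug V 37.3% vs Drug U 16.8%; Drug U is lower overall.

Drug U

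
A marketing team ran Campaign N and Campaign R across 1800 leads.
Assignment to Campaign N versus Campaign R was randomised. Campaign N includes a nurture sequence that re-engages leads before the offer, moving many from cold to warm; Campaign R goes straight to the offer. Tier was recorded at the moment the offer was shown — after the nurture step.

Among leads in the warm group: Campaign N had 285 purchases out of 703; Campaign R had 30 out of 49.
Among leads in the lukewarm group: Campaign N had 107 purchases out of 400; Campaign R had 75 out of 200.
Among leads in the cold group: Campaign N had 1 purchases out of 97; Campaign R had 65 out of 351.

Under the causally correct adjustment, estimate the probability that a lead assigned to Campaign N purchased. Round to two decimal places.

0.33

The engagement tier-specific comparison favours Campaign R throughout, but the pooled figures favour Campaign N. The question is whether to condition on engagement tier.
Engagement tier lies on the pathway campaign → engagement tier → outcome, so adjusting for it blocks the indirect effect. For the total causal effect of campaign, use the unadjusted pooled rates.
So P(outcome | do(Campaign N)) is just the pooled rate for Campaign N: 393/1200 = 0.328.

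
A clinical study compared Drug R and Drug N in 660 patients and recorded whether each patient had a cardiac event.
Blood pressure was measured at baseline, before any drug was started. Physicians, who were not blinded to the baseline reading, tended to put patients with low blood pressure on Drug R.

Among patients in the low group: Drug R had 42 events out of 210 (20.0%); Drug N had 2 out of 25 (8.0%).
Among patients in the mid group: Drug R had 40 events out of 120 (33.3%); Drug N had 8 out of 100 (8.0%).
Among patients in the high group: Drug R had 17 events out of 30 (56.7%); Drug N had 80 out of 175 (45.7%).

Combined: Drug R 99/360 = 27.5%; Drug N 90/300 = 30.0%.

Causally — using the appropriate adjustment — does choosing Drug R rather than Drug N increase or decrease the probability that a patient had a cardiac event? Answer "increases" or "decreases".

Blood pressure differs across drugs for reasons unrelated to any effect of the drug itself, and it separately predicts the outcome — a classic confounder. We must compare within blood pressure levels.
Within each level — low: 20.0% vs 8.0%; mid: 33.3% vs 8.0%; high: 56.7% vs 45.7% — Drug N is lower every time.

increases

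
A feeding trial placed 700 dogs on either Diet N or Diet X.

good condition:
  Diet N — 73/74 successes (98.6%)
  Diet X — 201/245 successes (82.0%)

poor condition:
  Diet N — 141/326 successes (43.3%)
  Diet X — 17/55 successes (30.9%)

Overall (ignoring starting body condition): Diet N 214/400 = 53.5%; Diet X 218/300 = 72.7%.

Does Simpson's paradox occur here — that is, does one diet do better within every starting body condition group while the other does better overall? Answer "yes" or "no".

Within each starting body condition level (good condition 98.6% vs 82.0%; poor condition 43.3% vs 30.9%), Diet N has the higher rate every time. Pooled: 53.5% vs 72.7% — Diet X has the higher rate overall. The two comparisons disagree.

yes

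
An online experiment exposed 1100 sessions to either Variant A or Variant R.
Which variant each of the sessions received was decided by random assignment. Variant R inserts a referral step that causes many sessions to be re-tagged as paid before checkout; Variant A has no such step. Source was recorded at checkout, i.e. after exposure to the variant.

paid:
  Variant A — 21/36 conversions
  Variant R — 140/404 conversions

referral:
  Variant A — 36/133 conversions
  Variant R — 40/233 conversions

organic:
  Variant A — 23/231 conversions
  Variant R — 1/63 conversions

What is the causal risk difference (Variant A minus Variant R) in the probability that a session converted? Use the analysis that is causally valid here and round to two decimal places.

-0.06

Within every traffic source level Variant A has the higher rate, yet pooled Variant R does — Simpson's reversal.
Traffic source is downstream of the variant. One should not condition on a consequence of treatment, so the overall rates are the right comparison.
The causal difference is the pooled difference: 0.200 − 0.259 = -0.059.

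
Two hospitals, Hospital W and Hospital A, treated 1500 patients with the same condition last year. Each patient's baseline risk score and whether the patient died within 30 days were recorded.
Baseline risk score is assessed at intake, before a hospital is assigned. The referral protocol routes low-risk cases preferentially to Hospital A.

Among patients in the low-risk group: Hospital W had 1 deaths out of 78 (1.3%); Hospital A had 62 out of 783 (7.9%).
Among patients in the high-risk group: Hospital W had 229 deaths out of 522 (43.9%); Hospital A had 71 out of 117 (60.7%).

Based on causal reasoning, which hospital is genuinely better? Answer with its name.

Within every baseline risk score level Hospital W has the lower rate, yet pooled Hospital A does — Simpson's reversal.
Since baseline risk score is a pre-existing factor (not a product of the hospital) and it affects the outcome on its own, it is a confounder. The stratified rates, not the pooled rate, identify the causal effect.
Within each level — low-risk: 1.3% vs 7.9%; high-risk: 43.9% vs 60.7% — Hospital W is lower every time.

Hospital W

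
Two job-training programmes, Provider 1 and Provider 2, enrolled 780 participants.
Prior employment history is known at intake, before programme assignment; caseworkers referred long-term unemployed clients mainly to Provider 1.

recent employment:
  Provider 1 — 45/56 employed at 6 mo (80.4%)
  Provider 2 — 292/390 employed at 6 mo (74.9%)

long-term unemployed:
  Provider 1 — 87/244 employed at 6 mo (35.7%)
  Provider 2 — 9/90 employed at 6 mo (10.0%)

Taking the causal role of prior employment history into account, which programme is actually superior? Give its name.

Provider 1

Provider 1 is higher inside every prior employment history stratum but Provider 2 is higher in aggregate. Whether to stratify depends on how prior employment history relates to the programme.
Prior employment history is set before the programme has any effect — it is not caused by the programme — and it independently drives the outcome. That makes it a confounder, so the causal comparison is within prior employment history levels.
Within each level — recent employment: 80.4% vs 74.9%; long-term unemployed: 35.7% vs 10.0% — Provider 1 is higher every time.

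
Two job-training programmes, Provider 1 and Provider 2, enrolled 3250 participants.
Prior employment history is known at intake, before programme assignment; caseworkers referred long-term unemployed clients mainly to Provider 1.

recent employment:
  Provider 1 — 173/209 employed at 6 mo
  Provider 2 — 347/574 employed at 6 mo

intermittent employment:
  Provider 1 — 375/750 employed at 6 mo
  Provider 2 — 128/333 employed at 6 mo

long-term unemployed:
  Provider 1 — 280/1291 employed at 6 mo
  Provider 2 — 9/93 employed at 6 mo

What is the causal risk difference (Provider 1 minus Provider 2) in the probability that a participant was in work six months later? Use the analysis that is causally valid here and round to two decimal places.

+0.14

Nothing the programme does changes prior employment history; the imbalance is an allocation artefact. With prior employment history also predicting the outcome, the pooled figure is confounded, and the within-stratum comparison is the causal one.
Adjusting over the population distribution of prior employment history: 0.241·(0.828−0.605) + 0.333·(0.500−0.384) + 0.426·(0.217−0.097) = +0.143.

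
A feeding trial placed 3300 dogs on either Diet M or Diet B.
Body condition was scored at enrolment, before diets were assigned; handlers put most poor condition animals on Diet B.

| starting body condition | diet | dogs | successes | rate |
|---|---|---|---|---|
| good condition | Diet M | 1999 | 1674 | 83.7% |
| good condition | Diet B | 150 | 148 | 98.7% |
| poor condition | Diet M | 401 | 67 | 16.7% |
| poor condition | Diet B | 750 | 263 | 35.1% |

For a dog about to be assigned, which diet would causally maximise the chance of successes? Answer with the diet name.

Diet B

Diet B is higher inside every starting body condition stratum but Diet M is higher in aggregate. Whether to stratify depends on how starting body condition relates to the diet.
Starting body condition differs across diets for reasons unrelated to any effect of the diet itself, and it separately predicts the outcome — a classic confounder. We must compare within starting body condition levels.
Within each level — good condition: 83.7% vs 98.7%; poor condition: 16.7% vs 35.1% — Diet B is higher every time.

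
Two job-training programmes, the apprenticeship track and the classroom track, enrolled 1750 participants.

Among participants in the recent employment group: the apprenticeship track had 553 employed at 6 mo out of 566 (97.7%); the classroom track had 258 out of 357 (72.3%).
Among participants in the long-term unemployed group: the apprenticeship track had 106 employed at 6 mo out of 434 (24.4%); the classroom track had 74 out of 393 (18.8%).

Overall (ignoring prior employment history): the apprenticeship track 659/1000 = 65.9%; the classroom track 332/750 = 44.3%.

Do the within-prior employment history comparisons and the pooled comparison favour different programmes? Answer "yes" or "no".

no

Within each prior employment history level (recent employment 97.7% vs 72.3%; long-term unemployed 24.4% vs 18.8%), the apprenticeship track has the higher rate every time. Pooled: 65.9% vs 44.3% — the apprenticeship track has the higher rate overall. They agree.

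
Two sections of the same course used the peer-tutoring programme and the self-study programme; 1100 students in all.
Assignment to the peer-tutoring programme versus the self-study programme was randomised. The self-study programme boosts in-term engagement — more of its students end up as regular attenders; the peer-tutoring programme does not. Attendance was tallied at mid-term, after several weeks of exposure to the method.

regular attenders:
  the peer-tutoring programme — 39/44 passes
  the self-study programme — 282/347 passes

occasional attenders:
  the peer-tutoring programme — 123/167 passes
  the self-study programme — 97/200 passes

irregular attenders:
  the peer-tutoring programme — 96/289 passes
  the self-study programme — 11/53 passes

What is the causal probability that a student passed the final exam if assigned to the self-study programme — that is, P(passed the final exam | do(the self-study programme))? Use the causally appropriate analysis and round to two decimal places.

Stratifying would compare teaching methods among students the teaching methods themselves sorted into mid-term attendance groups — a form of selection on an intermediate. The unconditioned pooled rates give the total causal effect.
So P(outcome | do(the self-study programme)) is just the pooled rate for the self-study programme: 390/600 = 0.650.

0.65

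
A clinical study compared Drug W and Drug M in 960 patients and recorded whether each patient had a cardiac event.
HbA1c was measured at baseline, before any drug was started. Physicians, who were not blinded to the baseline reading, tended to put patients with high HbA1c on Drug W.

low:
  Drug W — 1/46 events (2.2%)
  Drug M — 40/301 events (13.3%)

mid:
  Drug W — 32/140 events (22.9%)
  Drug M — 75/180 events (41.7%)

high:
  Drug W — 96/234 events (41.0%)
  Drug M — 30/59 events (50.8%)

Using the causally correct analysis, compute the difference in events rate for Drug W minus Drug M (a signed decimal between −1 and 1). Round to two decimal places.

The HbA1c-specific comparison favours Drug W throughout, but the pooled figures favour Drug M. The question is whether to condition on HbA1c.
Here HbA1c is a common cause — it drives both which drug a case falls under and the outcome. The crude comparison mixes populations; the stratum-specific rates are the causally relevant ones.
Adjusting over the population distribution of HbA1c: 0.361·(0.022−0.133) + 0.333·(0.229−0.417) + 0.305·(0.410−0.508) = -0.133.

-0.13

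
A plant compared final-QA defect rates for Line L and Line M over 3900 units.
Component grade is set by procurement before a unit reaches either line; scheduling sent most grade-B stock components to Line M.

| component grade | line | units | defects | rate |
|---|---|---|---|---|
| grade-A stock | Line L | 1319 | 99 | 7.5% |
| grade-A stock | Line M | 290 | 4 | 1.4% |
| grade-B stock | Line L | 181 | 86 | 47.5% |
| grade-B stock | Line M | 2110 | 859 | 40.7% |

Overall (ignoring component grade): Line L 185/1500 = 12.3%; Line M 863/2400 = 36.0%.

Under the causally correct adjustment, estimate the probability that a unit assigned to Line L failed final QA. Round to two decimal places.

0.31

Line M is lower inside every component grade stratum but Line L is lower in aggregate. Whether to stratify depends on how component grade relates to the line.
Since component grade is a pre-existing factor (not a product of the line) and it affects the outcome on its own, it is a confounder. The stratified rates, not the pooled rate, identify the causal effect.
Standardising Line L to the population component grade mix: 0.413·99/1319 + 0.587·86/181 = 0.310.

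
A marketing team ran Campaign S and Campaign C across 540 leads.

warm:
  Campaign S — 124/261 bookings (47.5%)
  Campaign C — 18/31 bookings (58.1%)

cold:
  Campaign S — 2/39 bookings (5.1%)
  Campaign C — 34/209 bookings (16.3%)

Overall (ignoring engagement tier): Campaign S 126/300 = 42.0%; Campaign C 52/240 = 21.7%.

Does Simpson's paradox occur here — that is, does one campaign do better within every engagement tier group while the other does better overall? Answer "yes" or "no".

yes

Within each engagement tier level (warm 47.5% vs 58.1%; cold 5.1% vs 16.3%), Campaign C has the higher rate every time. Pooled: 42.0% vs 21.7% — Campaign S has the higher rate overall. The two comparisons disagree.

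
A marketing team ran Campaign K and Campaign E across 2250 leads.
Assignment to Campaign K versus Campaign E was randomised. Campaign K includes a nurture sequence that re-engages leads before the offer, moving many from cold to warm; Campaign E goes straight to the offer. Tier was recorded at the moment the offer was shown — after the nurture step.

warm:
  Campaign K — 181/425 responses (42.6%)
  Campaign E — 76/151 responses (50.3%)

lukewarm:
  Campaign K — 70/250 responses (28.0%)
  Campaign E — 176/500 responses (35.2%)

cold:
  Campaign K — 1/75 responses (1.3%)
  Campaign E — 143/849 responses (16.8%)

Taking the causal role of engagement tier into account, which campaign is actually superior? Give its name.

Campaign K

Engagement tier lies on the pathway campaign → engagement tier → outcome, so adjusting for it blocks the indirect effect. For the total causal effect of campaign, use the unadjusted pooled rates.
Pooled: Campaign K 33.6% vs Campaign E 26.3%; Campaign K is higher overall.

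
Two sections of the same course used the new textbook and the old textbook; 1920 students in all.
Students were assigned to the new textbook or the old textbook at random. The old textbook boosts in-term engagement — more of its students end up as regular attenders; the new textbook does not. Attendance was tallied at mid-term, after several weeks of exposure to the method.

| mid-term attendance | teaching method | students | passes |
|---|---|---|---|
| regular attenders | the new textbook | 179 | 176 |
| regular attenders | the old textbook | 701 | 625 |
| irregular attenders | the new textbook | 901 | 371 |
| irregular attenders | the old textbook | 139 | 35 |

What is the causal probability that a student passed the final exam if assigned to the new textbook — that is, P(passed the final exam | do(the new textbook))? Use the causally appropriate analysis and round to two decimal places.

0.51

The stratified and pooled comparisons disagree (the new textbook wins within each mid-term attendance; the old textbook wins overall), so the answer turns on the causal role of mid-term attendance.
The distribution of mid-term attendance is itself part of what the teaching method does — it is an intermediate outcome. Holding it fixed would remove that part of the effect; the total effect is the pooled difference.
So P(outcome | do(the new textbook)) is just the pooled rate for the new textbook: 547/1080 = 0.506.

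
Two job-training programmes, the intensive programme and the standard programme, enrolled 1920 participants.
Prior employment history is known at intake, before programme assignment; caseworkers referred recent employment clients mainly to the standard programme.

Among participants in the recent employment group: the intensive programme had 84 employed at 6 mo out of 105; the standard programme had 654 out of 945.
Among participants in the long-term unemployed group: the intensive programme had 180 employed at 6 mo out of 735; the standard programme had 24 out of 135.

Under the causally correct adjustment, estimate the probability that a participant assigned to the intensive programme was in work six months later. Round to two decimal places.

Within every prior employment history level the intensive programme has the higher rate, yet pooled the standard programme does — Simpson's reversal.
Nothing the programme does changes prior employment history; the imbalance is an allocation artefact. With prior employment history also predicting the outcome, the pooled figure is confounded, and the within-stratum comparison is the causal one.
Standardising the intensive programme to the population prior employment history mix: 0.547·84/105 + 0.453·180/735 = 0.548.

0.55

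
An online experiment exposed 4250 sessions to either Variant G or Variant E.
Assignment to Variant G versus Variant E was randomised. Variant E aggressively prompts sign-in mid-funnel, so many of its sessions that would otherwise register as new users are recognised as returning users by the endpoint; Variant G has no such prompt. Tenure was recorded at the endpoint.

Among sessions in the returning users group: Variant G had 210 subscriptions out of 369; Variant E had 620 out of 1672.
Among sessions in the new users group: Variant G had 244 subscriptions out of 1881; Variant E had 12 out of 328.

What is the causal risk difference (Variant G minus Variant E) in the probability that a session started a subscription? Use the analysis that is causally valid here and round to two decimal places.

The distribution of user tenure is itself part of what the variant does — it is an intermediate outcome. Holding it fixed would remove that part of the effect; the total effect is the pooled difference.
The causal difference is the pooled difference: 0.202 − 0.316 = -0.114.

-0.11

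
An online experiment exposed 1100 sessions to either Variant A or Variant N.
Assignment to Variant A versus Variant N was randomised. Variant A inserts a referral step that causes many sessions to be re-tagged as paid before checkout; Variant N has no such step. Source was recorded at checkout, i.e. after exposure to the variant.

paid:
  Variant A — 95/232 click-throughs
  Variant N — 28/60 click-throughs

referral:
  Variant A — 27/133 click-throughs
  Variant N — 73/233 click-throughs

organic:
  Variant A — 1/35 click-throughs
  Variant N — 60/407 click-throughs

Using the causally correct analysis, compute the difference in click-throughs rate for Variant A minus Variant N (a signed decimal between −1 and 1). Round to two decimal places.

Within every traffic source level Variant N has the higher rate, yet pooled Variant A does — Simpson's reversal.
Because the variant influences traffic source, traffic source is a post-treatment mediator, not a confounder. Stratifying on it would bias the estimate; the causal effect is the crude pooled difference.
The causal difference is the pooled difference: 0.307 − 0.230 = +0.077.

+0.08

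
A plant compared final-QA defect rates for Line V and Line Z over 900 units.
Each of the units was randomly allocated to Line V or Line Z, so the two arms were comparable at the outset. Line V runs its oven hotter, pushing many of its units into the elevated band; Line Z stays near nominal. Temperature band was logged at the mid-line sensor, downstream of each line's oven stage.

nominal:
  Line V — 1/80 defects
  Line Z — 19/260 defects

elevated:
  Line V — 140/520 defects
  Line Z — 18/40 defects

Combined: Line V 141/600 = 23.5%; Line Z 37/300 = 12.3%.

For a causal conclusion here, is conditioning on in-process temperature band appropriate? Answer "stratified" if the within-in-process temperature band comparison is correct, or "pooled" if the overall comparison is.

Stratifying would compare lines among units the lines themselves sorted into in-process temperature band groups — a form of selection on an intermediate. The unconditioned pooled rates give the total causal effect.
Pooled: Line V 23.5% vs Line Z 12.3%; Line Z is lower overall.

pooled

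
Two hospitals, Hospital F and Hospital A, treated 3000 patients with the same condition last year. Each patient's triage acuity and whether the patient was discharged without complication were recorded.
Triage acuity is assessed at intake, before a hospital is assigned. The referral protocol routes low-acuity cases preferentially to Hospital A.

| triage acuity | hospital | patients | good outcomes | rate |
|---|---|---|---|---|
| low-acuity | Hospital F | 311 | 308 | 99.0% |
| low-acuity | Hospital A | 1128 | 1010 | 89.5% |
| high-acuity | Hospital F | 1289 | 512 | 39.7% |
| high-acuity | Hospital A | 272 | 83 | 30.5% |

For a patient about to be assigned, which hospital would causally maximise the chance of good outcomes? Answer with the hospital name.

Hospital F

Hospital F is higher inside every triage acuity stratum but Hospital A is higher in aggregate. Whether to stratify depends on how triage acuity relates to the hospital.
Since triage acuity is a pre-existing factor (not a product of the hospital) and it affects the outcome on its own, it is a confounder. The stratified rates, not the pooled rate, identify the causal effect.
Within each level — low-acuity: 99.0% vs 89.5%; high-acuity: 39.7% vs 30.5% — Hospital F is higher every time.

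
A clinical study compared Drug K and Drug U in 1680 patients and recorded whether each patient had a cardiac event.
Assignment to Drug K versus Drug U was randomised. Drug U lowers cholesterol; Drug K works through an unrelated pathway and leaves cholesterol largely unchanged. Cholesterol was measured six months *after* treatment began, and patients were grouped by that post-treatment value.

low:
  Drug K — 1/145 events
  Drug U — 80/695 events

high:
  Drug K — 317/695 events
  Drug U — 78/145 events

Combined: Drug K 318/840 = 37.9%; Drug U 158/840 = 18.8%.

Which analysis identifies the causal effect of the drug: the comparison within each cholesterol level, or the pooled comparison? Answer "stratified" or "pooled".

pooled

Drug K is lower inside every cholesterol stratum but Drug U is lower in aggregate. Whether to stratify depends on how cholesterol relates to the drug.
Stratifying would compare drugs among patients the drugs themselves sorted into cholesterol groups — a form of selection on an intermediate. The unconditioned pooled rates give the total causal effect.
Pooled: Drug K 37.9% vs Drug U 18.8%; Drug U is lower overall.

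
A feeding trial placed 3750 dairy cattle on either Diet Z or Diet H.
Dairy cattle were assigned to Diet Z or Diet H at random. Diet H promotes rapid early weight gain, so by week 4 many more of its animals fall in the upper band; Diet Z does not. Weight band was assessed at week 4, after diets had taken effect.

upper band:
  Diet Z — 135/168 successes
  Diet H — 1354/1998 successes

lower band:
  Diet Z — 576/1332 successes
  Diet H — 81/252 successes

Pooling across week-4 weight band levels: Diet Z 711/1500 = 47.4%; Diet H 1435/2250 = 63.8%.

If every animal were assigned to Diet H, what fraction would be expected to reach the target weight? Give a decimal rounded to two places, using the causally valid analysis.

0.64

Week-4 weight band is downstream of the diet. One should not condition on a consequence of treatment, so the overall rates are the right comparison.
So P(outcome | do(Diet H)) is just the pooled rate for Diet H: 1435/2250 = 0.638.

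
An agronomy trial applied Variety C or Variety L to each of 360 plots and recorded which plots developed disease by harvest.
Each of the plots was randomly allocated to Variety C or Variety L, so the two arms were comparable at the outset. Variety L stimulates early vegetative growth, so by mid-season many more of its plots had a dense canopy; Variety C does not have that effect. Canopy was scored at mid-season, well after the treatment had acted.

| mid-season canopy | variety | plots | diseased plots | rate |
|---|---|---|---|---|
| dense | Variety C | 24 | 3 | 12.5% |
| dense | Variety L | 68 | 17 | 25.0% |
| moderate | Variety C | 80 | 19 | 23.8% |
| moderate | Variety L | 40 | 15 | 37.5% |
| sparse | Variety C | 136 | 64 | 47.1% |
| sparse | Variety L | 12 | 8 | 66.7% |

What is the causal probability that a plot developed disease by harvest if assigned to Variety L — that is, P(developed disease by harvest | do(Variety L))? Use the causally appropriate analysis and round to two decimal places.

The distribution of mid-season canopy is itself part of what the variety does — it is an intermediate outcome. Holding it fixed would remove that part of the effect; the total effect is the pooled difference.
So P(outcome | do(Variety L)) is just the pooled rate for Variety L: 40/120 = 0.333.

0.33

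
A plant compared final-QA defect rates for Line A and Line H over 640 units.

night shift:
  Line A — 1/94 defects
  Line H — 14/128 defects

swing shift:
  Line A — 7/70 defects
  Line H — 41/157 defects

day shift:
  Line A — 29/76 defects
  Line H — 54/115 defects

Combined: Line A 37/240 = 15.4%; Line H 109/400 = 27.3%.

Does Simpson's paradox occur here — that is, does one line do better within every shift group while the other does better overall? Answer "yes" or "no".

no

Within each shift level (night shift 1.1% vs 10.9%; swing shift 10.0% vs 26.1%; day shift 38.2% vs 47.0%), Line A has the lower rate every time. Pooled: 15.4% vs 27.3% — Line A has the lower rate overall. They agree.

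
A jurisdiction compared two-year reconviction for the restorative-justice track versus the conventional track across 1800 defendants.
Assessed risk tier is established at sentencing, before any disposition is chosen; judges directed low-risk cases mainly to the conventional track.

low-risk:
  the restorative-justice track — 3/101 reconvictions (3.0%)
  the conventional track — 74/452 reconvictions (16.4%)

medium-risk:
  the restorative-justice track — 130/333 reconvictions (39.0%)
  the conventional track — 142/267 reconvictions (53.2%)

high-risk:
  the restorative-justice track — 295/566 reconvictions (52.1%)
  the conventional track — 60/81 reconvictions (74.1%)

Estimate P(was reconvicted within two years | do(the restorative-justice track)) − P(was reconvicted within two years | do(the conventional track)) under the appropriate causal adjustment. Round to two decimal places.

-0.17

The stratified and pooled comparisons disagree (the restorative-justice track wins within each assessed risk tier; the conventional track wins overall), so the answer turns on the causal role of assessed risk tier.
Nothing the disposition does changes assessed risk tier; the imbalance is an allocation artefact. With assessed risk tier also predicting the outcome, the pooled figure is confounded, and the within-stratum comparison is the causal one.
Adjusting over the population distribution of assessed risk tier: 0.307·(0.030−0.164) + 0.333·(0.390−0.532) + 0.359·(0.521−0.741) = -0.167.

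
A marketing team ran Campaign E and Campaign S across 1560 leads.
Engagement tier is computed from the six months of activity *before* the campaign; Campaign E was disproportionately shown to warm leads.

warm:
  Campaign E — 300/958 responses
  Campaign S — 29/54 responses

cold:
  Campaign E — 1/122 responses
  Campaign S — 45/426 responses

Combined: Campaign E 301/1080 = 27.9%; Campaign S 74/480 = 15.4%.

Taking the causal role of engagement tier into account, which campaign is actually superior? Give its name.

Campaign S

Campaign S is higher inside every engagement tier stratum but Campaign E is higher in aggregate. Whether to stratify depends on how engagement tier relates to the campaign.
Engagement tier is set before the campaign has any effect — it is not caused by the campaign — and it independently drives the outcome. That makes it a confounder, so the causal comparison is within engagement tier levels.
Within each level — warm: 31.3% vs 53.7%; cold: 0.8% vs 10.6% — Campaign S is higher every time.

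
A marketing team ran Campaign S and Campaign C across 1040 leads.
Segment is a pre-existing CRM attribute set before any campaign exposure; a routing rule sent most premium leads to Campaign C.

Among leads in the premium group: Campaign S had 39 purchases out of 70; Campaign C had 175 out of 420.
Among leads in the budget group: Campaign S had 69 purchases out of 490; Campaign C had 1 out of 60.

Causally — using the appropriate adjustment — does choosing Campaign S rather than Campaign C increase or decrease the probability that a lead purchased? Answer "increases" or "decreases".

The stratified and pooled comparisons disagree (Campaign S wins within each customer segment; Campaign C wins overall), so the answer turns on the causal role of customer segment.
Since customer segment is a pre-existing factor (not a product of the campaign) and it affects the outcome on its own, it is a confounder. The stratified rates, not the pooled rate, identify the causal effect.
Within each level — premium: 55.7% vs 41.7%; budget: 14.1% vs 1.7% — Campaign S is higher every time.

increases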